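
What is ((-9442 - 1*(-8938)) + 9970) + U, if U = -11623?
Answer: -2157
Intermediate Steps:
((-9442 - 1*(-8938)) + 9970) + U = ((-9442 - 1*(-8938)) + 9970) - 11623 = ((-9442 + 8938) + 9970) - 11623 = (-504 + 9970) - 11623 = 9466 - 11623 = -2157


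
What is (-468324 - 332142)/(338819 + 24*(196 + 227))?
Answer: -800466/348971 ≈ -2.2938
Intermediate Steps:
(-468324 - 332142)/(338819 + 24*(196 + 227)) = -800466/(338819 + 24*423) = -800466/(338819 + 10152) = -800466/348971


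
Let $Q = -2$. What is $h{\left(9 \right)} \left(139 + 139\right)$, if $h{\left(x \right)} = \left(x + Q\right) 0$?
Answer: $0$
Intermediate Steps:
$h{\left(x \right)} = 0$ ($h{\left(x \right)} = \left(x - 2\right) 0 = \left(-2 + x\right) 0 = 0$)
$h{\left(9 \right)} \left(139 + 139\right) = 0 \left(139 + 139\right) = 0 \cdot 278 = 0$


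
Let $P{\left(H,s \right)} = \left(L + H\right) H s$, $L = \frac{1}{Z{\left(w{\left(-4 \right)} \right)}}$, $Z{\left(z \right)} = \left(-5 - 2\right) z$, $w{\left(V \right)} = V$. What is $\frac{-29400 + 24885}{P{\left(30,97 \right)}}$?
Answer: $- \frac{4214}{81577} \approx -0.051657$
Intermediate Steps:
$Z{\left(z \right)} = - 7 z$
$L = \frac{1}{28}$ ($L = \frac{1}{\left(-7\right) \left(-4\right)} = \frac{1}{28} \approx 0.035714$)
$P{\left(H,s \right)} = H s \left(\frac{1}{28} + H\right)$ ($P{\left(H,s \right)} = \left(\frac{1}{28} + H\right) H s = H s \left(\frac{1}{28} + H\right)$)
$\frac{-29400 + 24885}{P{\left(30,97 \right)}} = \frac{-29400 + 24885}{\frac{1}{28} \cdot 30 \cdot 97 \left(1 + 28 \cdot 30\right)} = - \frac{4515}{\frac{1}{28} \cdot 30 \cdot 97 \left(1 + 840\right)} = - \frac{4515}{\frac{1}{28} \cdot 30 \cdot 97 \cdot 841} = - \frac{4515}{\frac{1223655}{14}} = \left(-4515\right) \frac{14}{1223655} = - \frac{4214}{81577}$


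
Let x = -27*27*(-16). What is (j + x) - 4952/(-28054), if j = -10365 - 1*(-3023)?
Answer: 60627170/14027 ≈ 4322.2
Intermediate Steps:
j = -7342 (j = -10365 + 3023 = -7342)
x = 11664 (x = -729*(-16) = 11664)
(j + x) - 4952/(-28054) = (-7342 + 11664) - 4952/(-28054) = 4322 - 4952*(-1/28054) = 4322 + 2476/14027 = 60627170/14027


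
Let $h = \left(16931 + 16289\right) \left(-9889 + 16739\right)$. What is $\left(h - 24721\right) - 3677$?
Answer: $227528602$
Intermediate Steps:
$h = 227557000$ ($h = 33220 \cdot 6850 = 227557000$)
$\left(h - 24721\right) - 3677 = \left(227557000 - 24721\right) - 3677 = 227532279 - 3677 = 227528602$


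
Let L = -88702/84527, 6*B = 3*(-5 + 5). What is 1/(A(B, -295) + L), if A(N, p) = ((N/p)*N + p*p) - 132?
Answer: 84527/7344715909 ≈ 1.1509e-5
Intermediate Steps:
B = 0 (B = (3*(-5 + 5))/6 = (3*0)/6 = (⅙)*0 = 0)
A(N, p) = -132 + p² + N²/p (A(N, p) = (N²/p + p²) - 132 = (p² + N²/p) - 132 = -132 + p² + N²/p)
L = -88702/84527 (L = -88702*1/84527 = -88702/84527 ≈ -1.0494)
1/(A(B, -295) + L) = 1/((-132 + (-295)² + 0²/(-295)) - 88702/84527) = 1/((-132 + 87025 + 0*(-1/295)) - 88702/84527) = 1/((-132 + 87025 + 0) - 88702/84527) = 1/(86893 - 88702/84527) = 1/(7344715909/84527) = 84527/7344715909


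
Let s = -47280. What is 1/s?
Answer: -1/47280 ≈ -2.1151e-5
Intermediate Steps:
1/s = 1/(-47280) = -1/47280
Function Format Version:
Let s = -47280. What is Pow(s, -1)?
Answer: Rational(-1, 47280) ≈ -2.1151e-5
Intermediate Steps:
Pow(s, -1) = Pow(-47280, -1) = Rational(-1, 47280)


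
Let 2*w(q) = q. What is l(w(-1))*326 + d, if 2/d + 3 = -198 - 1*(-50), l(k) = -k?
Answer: 24611/151 ≈ 162.99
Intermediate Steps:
w(q) = q/2
d = -2/151 (d = 2/(-3 + (-198 - 1*(-50))) = 2/(-3 + (-198 + 50)) = 2/(-3 - 148) = 2/(-151) = 2*(-1/151) = -2/151 ≈ -0.013245)
l(w(-1))*326 + d = -(-1)/2*326 - 2/151 = -1*(-½)*326 - 2/151 = (½)*326 - 2/151 = 163 - 2/151 = 24611/151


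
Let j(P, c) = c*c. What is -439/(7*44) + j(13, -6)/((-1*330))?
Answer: -2363/1540 ≈ -1.5344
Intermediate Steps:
j(P, c) = c**2
-439/(7*44) + j(13, -6)/((-1*330)) = -439/(7*44) + (-6)**2/((-1*330)) = -439/308 + 36/(-330) = -439*1/308 + 36*(-1/330) = -439/308 - 6/55 = -2363/1540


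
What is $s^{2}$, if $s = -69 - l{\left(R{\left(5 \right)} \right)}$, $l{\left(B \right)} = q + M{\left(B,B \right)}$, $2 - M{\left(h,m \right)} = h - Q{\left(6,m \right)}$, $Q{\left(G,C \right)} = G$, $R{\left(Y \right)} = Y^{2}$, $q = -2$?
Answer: $2500$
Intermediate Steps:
$M{\left(h,m \right)} = 8 - h$ ($M{\left(h,m \right)} = 2 - \left(h - 6\right) = 2 - \left(-6 + h\right) = 8 - h$)
$l{\left(B \right)} = 6 - B$ ($l{\left(B \right)} = -2 - \left(-8 + B\right) = 6 - B$)
$s = -50$ ($s = -69 - \left(6 - 5^{2}\right) = -69 - \left(6 - 25\right) = -69 - -19 = -69 + 19 = -50$)
$s^{2} = \left(-50\right)^{2} = 2500$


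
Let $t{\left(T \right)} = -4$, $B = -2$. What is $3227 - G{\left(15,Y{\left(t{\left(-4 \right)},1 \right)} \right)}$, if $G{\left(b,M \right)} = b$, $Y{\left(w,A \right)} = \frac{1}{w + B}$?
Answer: $3212$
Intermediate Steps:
$Y{\left(w,A \right)} = \frac{1}{-2 + w}$ ($Y{\left(w,A \right)} = \frac{1}{w - 2} = \frac{1}{-2 + w}$)
$3227 - G{\left(15,Y{\left(t{\left(-4 \right)},1 \right)} \right)} = 3227 - 15 = 3212$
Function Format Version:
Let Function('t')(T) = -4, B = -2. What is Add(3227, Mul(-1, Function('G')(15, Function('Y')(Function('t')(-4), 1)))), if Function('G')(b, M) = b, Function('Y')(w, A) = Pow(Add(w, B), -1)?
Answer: 3212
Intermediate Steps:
Function('Y')(w, A) = Pow(Add(-2, w), -1) (Function('Y')(w, A) = Pow(Add(w, -2), -1) = Pow(Add(-2, w), -1))
Add(3227, Mul(-1, Function('G')(15, Function('Y')(Function('t')(-4), 1)))) = Add(3227, Mul(-1, 15)) = Add(3227, -15) = 3212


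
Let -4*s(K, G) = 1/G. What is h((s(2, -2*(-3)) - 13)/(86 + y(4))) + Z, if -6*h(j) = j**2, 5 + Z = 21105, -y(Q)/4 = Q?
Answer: 357315742031/16934400 ≈ 21100.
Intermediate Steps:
s(K, G) = -1/(4*G)
y(Q) = -4*Q
Z = 21100 (Z = -5 + 21105 = 21100)
h(j) = -j**2/6
h((s(2, -2*(-3)) - 13)/(86 + y(4))) + Z = -(-1/(4*((-2*(-3)))) - 13)**2/(86 - 4*4)**2/6 + 21100 = -(-1/4/6 - 13)**2/(86 - 16)**2/6 + 21100 = -(-1/4*1/6 - 13)**2/4900/6 + 21100 = -(-1/24 - 13)**2/4900/6 + 21100 = -(-313/24*1/70)**2/6 + 21100 = -(-313/1680)**2/6 + 21100 = -1/6*97969/2822400 + 21100 = -97969/16934400 + 21100 = 357315742031/16934400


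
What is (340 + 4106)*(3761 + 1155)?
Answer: 21856536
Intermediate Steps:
(340 + 4106)*(3761 + 1155) = 4446*4916 = 21856536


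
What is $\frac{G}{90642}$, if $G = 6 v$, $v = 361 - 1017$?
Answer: $- \frac{656}{15107} \approx -0.043424$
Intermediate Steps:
$v = -656$
$G = -3936$ ($G = 6 \left(-656\right) = -3936$)
$\frac{G}{90642} = - \frac{3936}{90642} = \left(-3936\right) \frac{1}{90642} = - \frac{656}{15107}$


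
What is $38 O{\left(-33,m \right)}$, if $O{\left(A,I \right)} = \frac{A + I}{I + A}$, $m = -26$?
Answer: $38$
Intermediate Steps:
$O{\left(A,I \right)} = 1$ ($O{\left(A,I \right)} = \frac{A + I}{A + I} = 1$)
$38 O{\left(-33,m \right)} = 38 \cdot 1 = 38$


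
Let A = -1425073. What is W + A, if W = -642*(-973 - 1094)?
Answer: -98059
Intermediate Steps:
W = 1327014 (W = -642*(-2067) = 1327014)
W + A = 1327014 - 1425073 = -98059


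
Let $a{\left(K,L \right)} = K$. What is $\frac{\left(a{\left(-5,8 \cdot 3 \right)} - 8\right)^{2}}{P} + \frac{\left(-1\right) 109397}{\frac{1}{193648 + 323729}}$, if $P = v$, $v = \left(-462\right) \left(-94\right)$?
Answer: $- \frac{2458002724201163}{43428} \approx -5.66 \cdot 10^{10}$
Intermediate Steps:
$v = 43428$
$P = 43428$
$\frac{\left(a{\left(-5,8 \cdot 3 \right)} - 8\right)^{2}}{P} + \frac{\left(-1\right) 109397}{\frac{1}{193648 + 323729}} = \frac{\left(-5 - 8\right)^{2}}{43428} + \frac{\left(-1\right) 109397}{\frac{1}{193648 + 323729}} = \left(-13\right)^{2} \cdot \frac{1}{43428} - \frac{109397}{\frac{1}{517377}} = 169 \cdot \frac{1}{43428} - 109397 \frac{1}{\frac{1}{517377}} = \frac{169}{43428} - 56599491669 = - \frac{2458002724201163}{43428}$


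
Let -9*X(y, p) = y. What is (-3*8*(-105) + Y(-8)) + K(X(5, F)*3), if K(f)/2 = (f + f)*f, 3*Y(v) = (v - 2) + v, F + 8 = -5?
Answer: 22726/9 ≈ 2525.1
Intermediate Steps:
F = -13 (F = -8 - 5 = -13)
Y(v) = -⅔ + 2*v/3 (Y(v) = ((v - 2) + v)/3 = ((-2 + v) + v)/3 = (-2 + 2*v)/3 = -⅔ + 2*v/3)
X(y, p) = -y/9
K(f) = 4*f² (K(f) = 2*((f + f)*f) = 2*((2*f)*f) = 2*(2*f²) = 4*f²)
(-3*8*(-105) + Y(-8)) + K(X(5, F)*3) = (-3*8*(-105) + (-⅔ + (⅔)*(-8))) + 4*(-⅑*5*3)² = (-24*(-105) + (-⅔ - 16/3)) + 4*(-5/9*3)² = (2520 - 6) + 4*(-5/3)² = 2514 + 4*(25/9) = 2514 + 100/9 = 22726/9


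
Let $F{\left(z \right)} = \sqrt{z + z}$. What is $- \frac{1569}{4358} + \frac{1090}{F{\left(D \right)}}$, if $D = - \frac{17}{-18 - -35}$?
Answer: $- \frac{1569}{4358} - 545 i \sqrt{2} \approx -0.36003 - 770.75 i$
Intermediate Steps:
$D = -1$ ($D = - \frac{17}{-18 + 35} = - \frac{17}{17} = \left(-17\right) \frac{1}{17} = -1$)
$F{\left(z \right)} = \sqrt{2} \sqrt{z}$ ($F{\left(z \right)} = \sqrt{2 z} = \sqrt{2} \sqrt{z}$)
$- \frac{1569}{4358} + \frac{1090}{F{\left(D \right)}} = - \frac{1569}{4358} + \frac{1090}{\sqrt{2} \sqrt{-1}} = \left(-1569\right) \frac{1}{4358} + \frac{1090}{\sqrt{2} i} = - \frac{1569}{4358} + \frac{1090}{i \sqrt{2}} = - \frac{1569}{4358} + 1090 \left(- \frac{i \sqrt{2}}{2}\right) = - \frac{1569}{4358} - 545 i \sqrt{2}$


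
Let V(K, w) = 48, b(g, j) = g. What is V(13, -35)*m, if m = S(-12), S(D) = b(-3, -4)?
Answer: -144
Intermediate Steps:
S(D) = -3
m = -3
V(13, -35)*m = 48*(-3) = -144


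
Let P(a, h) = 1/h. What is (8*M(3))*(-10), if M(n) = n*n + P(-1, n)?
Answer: -2240/3 ≈ -746.67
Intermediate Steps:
M(n) = 1/n + n² (M(n) = n*n + 1/n = n² + 1/n = 1/n + n²)
(8*M(3))*(-10) = (8*((1 + 3³)/3))*(-10) = (8*((1 + 27)/3))*(-10) = (8*((⅓)*28))*(-10) = (8*(28/3))*(-10) = (224/3)*(-10) = -2240/3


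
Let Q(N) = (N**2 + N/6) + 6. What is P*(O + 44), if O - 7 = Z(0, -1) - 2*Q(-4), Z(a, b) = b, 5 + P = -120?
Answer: -2750/3 ≈ -916.67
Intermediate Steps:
P = -125 (P = -5 - 120 = -125)
Q(N) = 6 + N**2 + N/6 (Q(N) = (N**2 + N/6) + 6 = 6 + N**2 + N/6)
O = -110/3 (O = 7 + (-1 - 2*(6 + (-4)**2 + (1/6)*(-4))) = 7 + (-1 - 2*(6 + 16 - 2/3)) = 7 + (-1 - 2*64/3) = 7 + (-1 - 128/3) = 7 - 131/3 = -110/3 ≈ -36.667)
P*(O + 44) = -125*(-110/3 + 44) = -125*22/3 = -2750/3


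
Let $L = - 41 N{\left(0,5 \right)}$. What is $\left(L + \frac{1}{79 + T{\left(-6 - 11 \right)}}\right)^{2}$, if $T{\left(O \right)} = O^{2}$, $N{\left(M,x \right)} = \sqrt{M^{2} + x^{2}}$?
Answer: $\frac{5691042721}{135424} \approx 42024.0$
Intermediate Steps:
$L = -205$ ($L = - 41 \sqrt{0^{2} + 5^{2}} = - 41 \sqrt{0 + 25} = - 41 \sqrt{25} = \left(-41\right) 5 = -205$)
$\left(L + \frac{1}{79 + T{\left(-6 - 11 \right)}}\right)^{2} = \left(-205 + \frac{1}{79 + \left(-6 - 11\right)^{2}}\right)^{2} = \left(-205 + \frac{1}{79 + \left(-17\right)^{2}}\right)^{2} = \left(-205 + \frac{1}{79 + 289}\right)^{2} = \left(-205 + \frac{1}{368}\right)^{2} = \left(- \frac{75439}{368}\right)^{2} = \frac{5691042721}{135424}$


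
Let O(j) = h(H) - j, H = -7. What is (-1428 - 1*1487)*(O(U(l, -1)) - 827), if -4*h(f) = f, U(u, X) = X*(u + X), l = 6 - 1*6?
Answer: 9634075/4 ≈ 2.4085e+6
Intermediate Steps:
l = 0 (l = 6 - 6 = 0)
U(u, X) = X*(X + u)
h(f) = -f/4
O(j) = 7/4 - j (O(j) = -1/4*(-7) - j = 7/4 - j)
(-1428 - 1*1487)*(O(U(l, -1)) - 827) = (-1428 - 1*1487)*((7/4 - (-1)*(-1 + 0)) - 827) = (-1428 - 1487)*((7/4 - (-1)*(-1)) - 827) = -2915*((7/4 - 1*1) - 827) = -2915*((7/4 - 1) - 827) = -2915*(3/4 - 827) = -2915*(-3305/4) = 9634075/4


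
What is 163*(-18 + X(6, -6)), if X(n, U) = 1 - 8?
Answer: -4075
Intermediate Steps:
X(n, U) = -7
163*(-18 + X(6, -6)) = 163*(-18 - 7) = 163*(-25) = -4075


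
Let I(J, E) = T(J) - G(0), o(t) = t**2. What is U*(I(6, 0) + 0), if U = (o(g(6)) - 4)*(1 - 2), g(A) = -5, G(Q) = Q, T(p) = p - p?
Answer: 0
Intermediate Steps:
T(p) = 0
I(J, E) = 0 (I(J, E) = 0 - 1*0 = 0 + 0 = 0)
U = -21 (U = ((-5)**2 - 4)*(1 - 2) = (25 - 4)*(-1) = 21*(-1) = -21)
U*(I(6, 0) + 0) = -21*(0 + 0) = -21*0 = 0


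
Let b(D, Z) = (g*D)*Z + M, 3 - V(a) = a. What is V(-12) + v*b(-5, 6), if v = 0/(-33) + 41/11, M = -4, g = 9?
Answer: -11069/11 ≈ -1006.3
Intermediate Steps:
V(a) = 3 - a
b(D, Z) = -4 + 9*D*Z (b(D, Z) = (9*D)*Z - 4 = 9*D*Z - 4 = -4 + 9*D*Z)
v = 41/11 (v = 0*(-1/33) + 41*(1/11) = 0 + 41/11 = 41/11 ≈ 3.7273)
V(-12) + v*b(-5, 6) = (3 - 1*(-12)) + 41*(-4 + 9*(-5)*6)/11 = (3 + 12) + 41*(-4 - 270)/11 = 15 + (41/11)*(-274) = 15 - 11234/11 = -11069/11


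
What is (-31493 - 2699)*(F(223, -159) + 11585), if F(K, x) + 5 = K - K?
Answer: -395943360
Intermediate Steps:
F(K, x) = -5 (F(K, x) = -5 + (K - K) = -5 + 0 = -5)
(-31493 - 2699)*(F(223, -159) + 11585) = (-31493 - 2699)*(-5 + 11585) = -34192*11580 = -395943360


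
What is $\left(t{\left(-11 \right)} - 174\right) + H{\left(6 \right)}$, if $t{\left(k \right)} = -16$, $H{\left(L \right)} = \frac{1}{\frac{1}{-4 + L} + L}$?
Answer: $- \frac{2468}{13} \approx -189.85$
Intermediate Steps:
$H{\left(L \right)} = \frac{1}{L + \frac{1}{-4 + L}}$
$\left(t{\left(-11 \right)} - 174\right) + H{\left(6 \right)} = \left(-16 - 174\right) + \frac{-4 + 6}{1 + 6^{2} - 24} = -190 + \frac{1}{1 + 36 - 24} \cdot 2 = -190 + \frac{1}{13} \cdot 2 = -190 + \frac{2}{13} = - \frac{2468}{13}$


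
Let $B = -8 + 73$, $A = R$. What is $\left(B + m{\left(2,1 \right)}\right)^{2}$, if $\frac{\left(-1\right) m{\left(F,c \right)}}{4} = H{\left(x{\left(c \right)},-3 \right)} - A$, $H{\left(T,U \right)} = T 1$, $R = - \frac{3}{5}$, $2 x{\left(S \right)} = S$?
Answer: $\frac{91809}{25} \approx 3672.4$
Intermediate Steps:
$x{\left(S \right)} = \frac{S}{2}$
$R = - \frac{3}{5}$ ($R = \left(-3\right) \frac{1}{5} = - \frac{3}{5} \approx -0.6$)
$H{\left(T,U \right)} = T$
$A = - \frac{3}{5} \approx -0.6$
$m{\left(F,c \right)} = - \frac{12}{5} - 2 c$ ($m{\left(F,c \right)} = - 4 \left(\frac{c}{2} - - \frac{3}{5}\right) = - 4 \left(\frac{c}{2} + \frac{3}{5}\right) = - 4 \left(\frac{3}{5} + \frac{c}{2}\right) = - \frac{12}{5} - 2 c$)
$B = 65$
$\left(B + m{\left(2,1 \right)}\right)^{2} = \left(65 - \frac{22}{5}\right)^{2} = \left(\frac{303}{5}\right)^{2} = \frac{91809}{25}$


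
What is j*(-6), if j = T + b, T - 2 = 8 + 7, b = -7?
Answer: -60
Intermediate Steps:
T = 17 (T = 2 + (8 + 7) = 2 + 15 = 17)
j = 10 (j = 17 - 7 = 10)
j*(-6) = 10*(-6) = -60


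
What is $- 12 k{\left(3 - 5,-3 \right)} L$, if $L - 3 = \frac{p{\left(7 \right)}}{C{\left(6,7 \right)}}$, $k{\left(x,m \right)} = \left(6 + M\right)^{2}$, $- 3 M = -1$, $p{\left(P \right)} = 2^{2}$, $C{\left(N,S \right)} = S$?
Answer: $- \frac{36100}{21} \approx -1719.0$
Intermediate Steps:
$p{\left(P \right)} = 4$
$M = \frac{1}{3}$ ($M = \left(- \frac{1}{3}\right) \left(-1\right) = \frac{1}{3} \approx 0.33333$)
$k{\left(x,m \right)} = \frac{361}{9}$ ($k{\left(x,m \right)} = \left(6 + \frac{1}{3}\right)^{2} = \left(\frac{19}{3}\right)^{2} = \frac{361}{9}$)
$L = \frac{25}{7}$ ($L = 3 + \frac{4}{7} = \frac{25}{7} \approx 3.5714$)
$- 12 k{\left(3 - 5,-3 \right)} L = \left(-12\right) \frac{361}{9} \cdot \frac{25}{7} = \left(- \frac{1444}{3}\right) \frac{25}{7} = - \frac{36100}{21}$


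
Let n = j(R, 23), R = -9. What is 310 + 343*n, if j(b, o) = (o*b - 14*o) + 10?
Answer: -177707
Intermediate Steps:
j(b, o) = 10 - 14*o + b*o (j(b, o) = (b*o - 14*o) + 10 = (-14*o + b*o) + 10 = 10 - 14*o + b*o)
n = -519 (n = 10 - 14*23 - 9*23 = 10 - 322 - 207 = -519)
310 + 343*n = 310 + 343*(-519) = 310 - 178017 = -177707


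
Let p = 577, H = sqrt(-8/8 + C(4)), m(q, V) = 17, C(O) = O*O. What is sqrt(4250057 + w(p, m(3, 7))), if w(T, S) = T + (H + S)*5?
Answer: sqrt(4250719 + 5*sqrt(15)) ≈ 2061.7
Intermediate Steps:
C(O) = O**2
H = sqrt(15) (H = sqrt(-8/8 + 4**2) = sqrt(-8*1/8 + 16) = sqrt(-1 + 16) = sqrt(15) ≈ 3.8730)
w(T, S) = T + 5*S + 5*sqrt(15) (w(T, S) = T + (sqrt(15) + S)*5 = T + (S + sqrt(15))*5 = T + (5*S + 5*sqrt(15)) = T + 5*S + 5*sqrt(15))
sqrt(4250057 + w(p, m(3, 7))) = sqrt(4250057 + (577 + 5*17 + 5*sqrt(15))) = sqrt(4250057 + (577 + 85 + 5*sqrt(15))) = sqrt(4250057 + (662 + 5*sqrt(15))) = sqrt(4250719 + 5*sqrt(15))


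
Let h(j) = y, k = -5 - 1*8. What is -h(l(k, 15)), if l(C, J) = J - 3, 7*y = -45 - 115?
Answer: 160/7 ≈ 22.857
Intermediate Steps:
k = -13 (k = -5 - 8 = -13)
y = -160/7 (y = (-45 - 115)/7 = (⅐)*(-160) = -160/7 ≈ -22.857)
l(C, J) = -3 + J
h(j) = -160/7
-h(l(k, 15)) = -1*(-160/7) = 160/7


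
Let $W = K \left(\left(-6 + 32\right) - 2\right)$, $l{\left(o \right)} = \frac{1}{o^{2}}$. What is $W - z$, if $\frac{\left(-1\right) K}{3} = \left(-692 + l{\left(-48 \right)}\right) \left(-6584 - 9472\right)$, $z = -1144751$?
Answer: $- \frac{3195315565}{4} \approx -7.9883 \cdot 10^{8}$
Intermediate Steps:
$l{\left(o \right)} = \frac{1}{o^{2}}$
$K = - \frac{1066631523}{32}$ ($K = - 3 \left(-692 + \frac{1}{2304}\right) \left(-6584 - 9472\right) = - 3 \left(-692 + \frac{1}{2304}\right) \left(-16056\right) = - 3 \left(\left(- \frac{1594367}{2304}\right) \left(-16056\right)\right) = \left(-3\right) \frac{355543841}{32} = - \frac{1066631523}{32} \approx -3.3332 \cdot 10^{7}$)
$W = - \frac{3199894569}{4}$ ($W = - \frac{1066631523 \left(\left(-6 + 32\right) - 2\right)}{32} = - \frac{1066631523 \left(26 - 2\right)}{32} = \left(- \frac{1066631523}{32}\right) 24 = - \frac{3199894569}{4} \approx -7.9997 \cdot 10^{8}$)
$W - z = - \frac{3199894569}{4} - -1144751 = - \frac{3199894569}{4} + 1144751 = - \frac{3195315565}{4}$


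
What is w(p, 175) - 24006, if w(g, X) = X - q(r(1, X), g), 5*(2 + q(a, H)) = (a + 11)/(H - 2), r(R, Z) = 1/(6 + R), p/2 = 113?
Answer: -93409719/3920 ≈ -23829.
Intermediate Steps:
p = 226 (p = 2*113 = 226)
q(a, H) = -2 + (11 + a)/(5*(-2 + H)) (q(a, H) = -2 + ((a + 11)/(H - 2))/5 = -2 + ((11 + a)/(-2 + H))/5 = -2 + (11 + a)/(5*(-2 + H)))
w(g, X) = X - (218/7 - 10*g)/(5*(-2 + g)) (w(g, X) = X - (31 + 1/(6 + 1) - 10*g)/(5*(-2 + g)) = X - (31 + 1/7 - 10*g)/(5*(-2 + g)) = X - (31 + ⅐ - 10*g)/(5*(-2 + g)) = X - (218/7 - 10*g)/(5*(-2 + g)))
w(p, 175) - 24006 = (-218/35 + 2*226 + 175*(-2 + 226))/(-2 + 226) - 24006 = (-218/35 + 452 + 175*224)/224 - 24006 = (-218/35 + 452 + 39200)/224 - 24006 = (1/224)*(1387602/35) - 24006 = 693801/3920 - 24006 = -93409719/3920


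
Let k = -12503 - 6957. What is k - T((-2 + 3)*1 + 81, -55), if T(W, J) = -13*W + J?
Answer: -18339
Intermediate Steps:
k = -19460
T(W, J) = J - 13*W
k - T((-2 + 3)*1 + 81, -55) = -19460 - (-55 - 13*((-2 + 3)*1 + 81)) = -19460 - (-55 - 13*(1*1 + 81)) = -19460 - (-55 - 13*(1 + 81)) = -19460 - (-55 - 13*82) = -19460 - (-55 - 1066) = -19460 - 1*(-1121) = -19460 + 1121 = -18339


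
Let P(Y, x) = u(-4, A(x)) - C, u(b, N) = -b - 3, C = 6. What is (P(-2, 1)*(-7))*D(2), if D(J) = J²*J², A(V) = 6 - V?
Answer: 560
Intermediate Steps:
u(b, N) = -3 - b
P(Y, x) = -5 (P(Y, x) = (-3 - 1*(-4)) - 1*6 = (-3 + 4) - 6 = 1 - 6 = -5)
D(J) = J⁴
(P(-2, 1)*(-7))*D(2) = -5*(-7)*2⁴ = 35*16 = 560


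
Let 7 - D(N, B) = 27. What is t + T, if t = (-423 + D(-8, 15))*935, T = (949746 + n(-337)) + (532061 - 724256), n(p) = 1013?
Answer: 344359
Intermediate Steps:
T = 758564 (T = (949746 + 1013) + (532061 - 724256) = 950759 - 192195 = 758564)
D(N, B) = -20 (D(N, B) = 7 - 1*27 = 7 - 27 = -20)
t = -414205 (t = (-423 - 20)*935 = -443*935 = -414205)
t + T = -414205 + 758564 = 344359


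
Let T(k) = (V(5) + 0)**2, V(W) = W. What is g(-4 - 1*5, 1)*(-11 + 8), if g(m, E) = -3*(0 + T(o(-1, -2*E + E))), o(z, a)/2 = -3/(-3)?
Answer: 225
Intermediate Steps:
o(z, a) = 2 (o(z, a) = 2*(-3/(-3)) = 2*(-3*(-1/3)) = 2*1 = 2)
T(k) = 25 (T(k) = (5 + 0)**2 = 5**2 = 25)
g(m, E) = -75 (g(m, E) = -3*(0 + 25) = -3*25 = -75)
g(-4 - 1*5, 1)*(-11 + 8) = -75*(-11 + 8) = -75*(-3) = 225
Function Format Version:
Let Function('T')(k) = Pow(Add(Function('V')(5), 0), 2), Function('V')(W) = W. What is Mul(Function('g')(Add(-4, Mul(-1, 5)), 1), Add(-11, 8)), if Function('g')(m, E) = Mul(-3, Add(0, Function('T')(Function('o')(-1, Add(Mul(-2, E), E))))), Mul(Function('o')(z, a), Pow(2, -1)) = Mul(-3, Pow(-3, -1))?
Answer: 225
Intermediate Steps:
Function('o')(z, a) = 2 (Function('o')(z, a) = Mul(2, Mul(-3, Pow(-3, -1))) = Mul(2, Mul(-3, Rational(-1, 3))) = Mul(2, 1) = 2)
Function('T')(k) = 25 (Function('T')(k) = Pow(Add(5, 0), 2) = Pow(5, 2) = 25)
Function('g')(m, E) = -75 (Function('g')(m, E) = Mul(-3, Add(0, 25)) = Mul(-3, 25) = -75)
Mul(Function('g')(Add(-4, Mul(-1, 5)), 1), Add(-11, 8)) = Mul(-75, Add(-11, 8)) = Mul(-75, -3) = 225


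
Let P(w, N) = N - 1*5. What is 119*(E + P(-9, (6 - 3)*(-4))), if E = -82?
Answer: -11781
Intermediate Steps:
P(w, N) = -5 + N (P(w, N) = N - 5 = -5 + N)
119*(E + P(-9, (6 - 3)*(-4))) = 119*(-82 + (-5 + (6 - 3)*(-4))) = 119*(-82 + (-5 + 3*(-4))) = 119*(-82 + (-5 - 12)) = 119*(-82 - 17) = 119*(-99) = -11781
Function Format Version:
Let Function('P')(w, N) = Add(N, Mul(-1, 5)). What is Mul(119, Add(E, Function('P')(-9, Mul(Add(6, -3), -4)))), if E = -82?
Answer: -11781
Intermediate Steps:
Function('P')(w, N) = Add(-5, N) (Function('P')(w, N) = Add(N, -5) = Add(-5, N))
Mul(119, Add(E, Function('P')(-9, Mul(Add(6, -3), -4)))) = Mul(119, Add(-82, Add(-5, Mul(Add(6, -3), -4)))) = Mul(119, Add(-82, Add(-5, Mul(3, -4)))) = Mul(119, Add(-82, Add(-5, -12))) = Mul(119, Add(-82, -17)) = Mul(119, -99) = -11781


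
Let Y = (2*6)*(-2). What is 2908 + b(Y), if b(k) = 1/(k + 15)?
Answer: 26171/9 ≈ 2907.9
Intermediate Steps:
Y = -24 (Y = 12*(-2) = -24)
b(k) = 1/(15 + k)
2908 + b(Y) = 2908 + 1/(15 - 24) = 2908 + 1/(-9) = 2908 - ⅑ = 26171/9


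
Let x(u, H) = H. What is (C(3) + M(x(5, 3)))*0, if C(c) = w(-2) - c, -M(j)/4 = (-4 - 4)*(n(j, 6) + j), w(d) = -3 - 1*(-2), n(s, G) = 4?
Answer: 0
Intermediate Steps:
w(d) = -1 (w(d) = -3 + 2 = -1)
M(j) = 128 + 32*j (M(j) = -4*(-4 - 4)*(4 + j) = -(-32)*(4 + j) = -4*(-32 - 8*j) = 128 + 32*j)
C(c) = -1 - c
(C(3) + M(x(5, 3)))*0 = ((-1 - 1*3) + (128 + 32*3))*0 = ((-1 - 3) + (128 + 96))*0 = (-4 + 224)*0 = 220*0 = 0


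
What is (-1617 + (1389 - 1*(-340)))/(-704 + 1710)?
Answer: 56/503 ≈ 0.11133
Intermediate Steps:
(-1617 + (1389 - 1*(-340)))/(-704 + 1710) = (-1617 + (1389 + 340))/1006 = (-1617 + 1729)*(1/1006) = 112*(1/1006) = 56/503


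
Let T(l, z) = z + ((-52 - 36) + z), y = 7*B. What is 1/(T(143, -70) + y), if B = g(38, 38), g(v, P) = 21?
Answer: -1/81 ≈ -0.012346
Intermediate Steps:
B = 21
y = 147 (y = 7*21 = 147)
T(l, z) = -88 + 2*z (T(l, z) = z + (-88 + z) = -88 + 2*z)
1/(T(143, -70) + y) = 1/((-88 + 2*(-70)) + 147) = 1/((-88 - 140) + 147) = 1/(-228 + 147) = 1/(-81) = -1/81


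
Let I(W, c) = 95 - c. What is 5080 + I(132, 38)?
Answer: 5137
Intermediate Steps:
5080 + I(132, 38) = 5080 + (95 - 1*38) = 5080 + (95 - 38) = 5080 + 57 = 5137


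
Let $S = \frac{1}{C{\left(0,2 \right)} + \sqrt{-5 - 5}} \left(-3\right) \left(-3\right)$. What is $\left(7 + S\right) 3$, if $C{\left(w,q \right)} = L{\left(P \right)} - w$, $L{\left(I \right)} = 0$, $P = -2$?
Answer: $21 - \frac{27 i \sqrt{10}}{10} \approx 21.0 - 8.5381 i$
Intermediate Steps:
$C{\left(w,q \right)} = - w$ ($C{\left(w,q \right)} = 0 - w = - w$)
$S = - \frac{9 i \sqrt{10}}{10}$ ($S = \frac{1}{\left(-1\right) 0 + \sqrt{-5 - 5}} \left(-3\right) \left(-3\right) = \frac{1}{0 + \sqrt{-10}} \left(-3\right) \left(-3\right) = \frac{1}{0 + i \sqrt{10}} \left(-3\right) \left(-3\right) = \frac{1}{i \sqrt{10}} \left(-3\right) \left(-3\right) = - \frac{i \sqrt{10}}{10} \left(-3\right) \left(-3\right) = \frac{3 i \sqrt{10}}{10} \left(-3\right) = - \frac{9 i \sqrt{10}}{10} \approx - 2.8461 i$)
$\left(7 + S\right) 3 = \left(7 - \frac{9 i \sqrt{10}}{10}\right) 3 = 21 - \frac{27 i \sqrt{10}}{10}$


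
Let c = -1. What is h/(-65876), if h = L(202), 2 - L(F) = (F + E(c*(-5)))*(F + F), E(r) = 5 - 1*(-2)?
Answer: 42217/32938 ≈ 1.2817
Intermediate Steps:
E(r) = 7 (E(r) = 5 + 2 = 7)
L(F) = 2 - 2*F*(7 + F) (L(F) = 2 - (F + 7)*(F + F) = 2 - (7 + F)*2*F = 2 - 2*F*(7 + F))
h = -84434 (h = 2 - 14*202 - 2*202**2 = 2 - 2828 - 2*40804 = 2 - 2828 - 81608 = -84434)
h/(-65876) = -84434/(-65876) = -84434*(-1/65876) = 42217/32938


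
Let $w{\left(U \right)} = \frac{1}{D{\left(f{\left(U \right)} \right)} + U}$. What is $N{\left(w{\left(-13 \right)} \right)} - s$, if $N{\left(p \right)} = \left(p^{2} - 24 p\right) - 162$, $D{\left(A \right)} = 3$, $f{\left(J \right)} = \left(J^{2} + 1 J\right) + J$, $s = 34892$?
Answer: $- \frac{3505159}{100} \approx -35052.0$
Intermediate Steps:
$f{\left(J \right)} = J^{2} + 2 J$ ($f{\left(J \right)} = \left(J^{2} + J\right) + J = \left(J + J^{2}\right) + J = J^{2} + 2 J$)
$w{\left(U \right)} = \frac{1}{3 + U}$
$N{\left(p \right)} = -162 + p^{2} - 24 p$
$N{\left(w{\left(-13 \right)} \right)} - s = \left(-162 + \left(\frac{1}{3 - 13}\right)^{2} - \frac{24}{3 - 13}\right) - 34892 = \left(-162 + \left(\frac{1}{-10}\right)^{2} - \frac{24}{-10}\right) - 34892 = \left(-162 + \left(- \frac{1}{10}\right)^{2} - - \frac{12}{5}\right) - 34892 = \left(-162 + \frac{1}{100} + \frac{12}{5}\right) - 34892 = - \frac{15959}{100} - 34892 = - \frac{3505159}{100}$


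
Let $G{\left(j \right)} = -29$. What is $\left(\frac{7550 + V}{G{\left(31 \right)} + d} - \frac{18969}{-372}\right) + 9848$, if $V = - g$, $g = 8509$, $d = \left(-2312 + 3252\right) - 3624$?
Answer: $\frac{3330258591}{336412} \approx 9899.3$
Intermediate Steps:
$d = -2684$ ($d = 940 - 3624 = -2684$)
$V = -8509$ ($V = \left(-1\right) 8509 = -8509$)
$\left(\frac{7550 + V}{G{\left(31 \right)} + d} - \frac{18969}{-372}\right) + 9848 = \left(\frac{7550 - 8509}{-29 - 2684} - \frac{18969}{-372}\right) + 9848 = \left(- \frac{959}{-2713} - - \frac{6323}{124}\right) + 9848 = \left(\left(-959\right) \left(- \frac{1}{2713}\right) + \frac{6323}{124}\right) + 9848 = \left(\frac{959}{2713} + \frac{6323}{124}\right) + 9848 = \frac{17273215}{336412} + 9848 = \frac{3330258591}{336412}$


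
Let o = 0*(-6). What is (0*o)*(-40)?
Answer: 0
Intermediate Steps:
o = 0
(0*o)*(-40) = (0*0)*(-40) = 0*(-40) = 0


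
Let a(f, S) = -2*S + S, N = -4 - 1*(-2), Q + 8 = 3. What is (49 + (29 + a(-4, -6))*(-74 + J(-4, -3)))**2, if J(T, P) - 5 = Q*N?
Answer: 4064256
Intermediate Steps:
Q = -5 (Q = -8 + 3 = -5)
N = -2 (N = -4 + 2 = -2)
a(f, S) = -S
J(T, P) = 15 (J(T, P) = 5 - 5*(-2) = 5 + 10 = 15)
(49 + (29 + a(-4, -6))*(-74 + J(-4, -3)))**2 = (49 + (29 - 1*(-6))*(-74 + 15))**2 = (49 + (29 + 6)*(-59))**2 = (49 + 35*(-59))**2 = (49 - 2065)**2 = (-2016)**2 = 4064256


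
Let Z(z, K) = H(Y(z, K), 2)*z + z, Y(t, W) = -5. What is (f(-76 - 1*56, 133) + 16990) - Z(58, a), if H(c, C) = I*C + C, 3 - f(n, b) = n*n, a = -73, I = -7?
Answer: 207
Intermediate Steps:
f(n, b) = 3 - n² (f(n, b) = 3 - n*n = 3 - n²)
H(c, C) = -6*C (H(c, C) = -7*C + C = -6*C)
Z(z, K) = -11*z (Z(z, K) = (-6*2)*z + z = -12*z + z = -11*z)
(f(-76 - 1*56, 133) + 16990) - Z(58, a) = ((3 - (-76 - 1*56)²) + 16990) - (-11)*58 = ((3 - (-76 - 56)²) + 16990) - 1*(-638) = ((3 - 1*(-132)²) + 16990) + 638 = ((3 - 1*17424) + 16990) + 638 = ((3 - 17424) + 16990) + 638 = (-17421 + 16990) + 638 = -431 + 638 = 207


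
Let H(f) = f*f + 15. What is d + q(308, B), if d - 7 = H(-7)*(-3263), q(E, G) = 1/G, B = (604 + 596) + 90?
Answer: -269384249/1290 ≈ -2.0883e+5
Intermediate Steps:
B = 1290 (B = 1200 + 90 = 1290)
H(f) = 15 + f**2 (H(f) = f**2 + 15 = 15 + f**2)
d = -208825 (d = 7 + (15 + (-7)**2)*(-3263) = 7 + (15 + 49)*(-3263) = 7 + 64*(-3263) = 7 - 208832 = -208825)
d + q(308, B) = -208825 + 1/1290 = -269384249/1290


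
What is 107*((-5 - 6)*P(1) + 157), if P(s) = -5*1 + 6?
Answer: 15622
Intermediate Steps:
P(s) = 1 (P(s) = -5 + 6 = 1)
107*((-5 - 6)*P(1) + 157) = 107*((-5 - 6)*1 + 157) = 107*(-11*1 + 157) = 107*(-11 + 157) = 107*146 = 15622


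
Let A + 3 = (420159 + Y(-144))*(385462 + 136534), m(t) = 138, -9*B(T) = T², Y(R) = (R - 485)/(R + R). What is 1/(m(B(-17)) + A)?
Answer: 72/15791216943799 ≈ 4.5595e-12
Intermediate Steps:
Y(R) = (-485 + R)/(2*R) (Y(R) = (-485 + R)/((2*R)) = (-485 + R)*(1/(2*R)) = (-485 + R)/(2*R))
B(T) = -T²/9
A = 15791216933863/72 (A = -3 + (420159 + (½)*(-485 - 144)/(-144))*(385462 + 136534) = -3 + (420159 + (½)*(-1/144)*(-629))*521996 = -3 + (420159 + 629/288)*521996 = -3 + (121006421/288)*521996 = -3 + 15791216934079/72 = 15791216933863/72 ≈ 2.1932e+11)
1/(m(B(-17)) + A) = 1/(138 + 15791216933863/72) = 1/(15791216943799/72) = 72/15791216943799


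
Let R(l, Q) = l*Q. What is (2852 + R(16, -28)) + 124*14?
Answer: 4140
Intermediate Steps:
R(l, Q) = Q*l
(2852 + R(16, -28)) + 124*14 = (2852 - 28*16) + 124*14 = (2852 - 448) + 1736 = 2404 + 1736 = 4140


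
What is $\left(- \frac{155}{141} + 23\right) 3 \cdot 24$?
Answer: $\frac{74112}{47} \approx 1576.9$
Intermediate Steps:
$\left(- \frac{155}{141} + 23\right) 3 \cdot 24 = \left(\left(-155\right) \frac{1}{141} + 23\right) 72 = \left(- \frac{155}{141} + 23\right) 72 = \frac{3088}{141} \cdot 72 = \frac{74112}{47}$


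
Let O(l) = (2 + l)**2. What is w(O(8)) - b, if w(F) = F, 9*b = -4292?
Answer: 5192/9 ≈ 576.89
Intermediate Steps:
b = -4292/9 (b = (1/9)*(-4292) = -4292/9 ≈ -476.89)
w(O(8)) - b = (2 + 8)**2 - 1*(-4292/9) = 10**2 + 4292/9 = 100 + 4292/9 = 5192/9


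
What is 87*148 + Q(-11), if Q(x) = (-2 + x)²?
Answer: 13045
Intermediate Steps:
87*148 + Q(-11) = 87*148 + (-2 - 11)² = 12876 + (-13)² = 12876 + 169 = 13045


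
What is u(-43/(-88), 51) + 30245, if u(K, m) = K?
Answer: 2661603/88 ≈ 30246.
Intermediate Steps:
u(-43/(-88), 51) + 30245 = -43/(-88) + 30245 = -43*(-1/88) + 30245 = 43/88 + 30245 = 2661603/88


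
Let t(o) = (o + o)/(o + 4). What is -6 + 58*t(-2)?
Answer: -122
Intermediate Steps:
t(o) = 2*o/(4 + o) (t(o) = (2*o)/(4 + o) = 2*o/(4 + o))
-6 + 58*t(-2) = -6 + 58*(2*(-2)/(4 - 2)) = -6 + 58*(2*(-2)/2) = -6 + 58*(2*(-2)*(1/2)) = -6 + 58*(-2) = -6 - 116 = -122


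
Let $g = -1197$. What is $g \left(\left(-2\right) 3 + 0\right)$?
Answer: $7182$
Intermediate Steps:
$g \left(\left(-2\right) 3 + 0\right) = - 1197 \left(\left(-2\right) 3 + 0\right) = - 1197 \left(-6 + 0\right) = \left(-1197\right) \left(-6\right) = 7182$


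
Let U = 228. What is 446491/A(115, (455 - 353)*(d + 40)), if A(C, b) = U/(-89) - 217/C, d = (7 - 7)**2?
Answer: -4569835385/45533 ≈ -1.0036e+5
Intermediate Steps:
d = 0 (d = 0**2 = 0)
A(C, b) = -228/89 - 217/C (A(C, b) = 228/(-89) - 217/C = 228*(-1/89) - 217/C = -228/89 - 217/C)
446491/A(115, (455 - 353)*(d + 40)) = 446491/(-228/89 - 217/115) = 446491/(-45533/10235) = 446491*(-10235/45533) = -4569835385/45533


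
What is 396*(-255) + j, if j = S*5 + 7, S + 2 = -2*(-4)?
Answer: -100943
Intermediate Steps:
S = 6 (S = -2 - 2*(-4) = -2 + 8 = 6)
j = 37 (j = 6*5 + 7 = 30 + 7 = 37)
396*(-255) + j = 396*(-255) + 37 = -100980 + 37 = -100943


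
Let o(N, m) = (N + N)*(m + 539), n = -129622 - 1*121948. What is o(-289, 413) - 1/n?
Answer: -138427901919/251570 ≈ -5.5026e+5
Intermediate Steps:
n = -251570 (n = -129622 - 121948 = -251570)
o(N, m) = 2*N*(539 + m) (o(N, m) = (2*N)*(539 + m) = 2*N*(539 + m))
o(-289, 413) - 1/n = 2*(-289)*(539 + 413) - 1/(-251570) = 2*(-289)*952 - 1*(-1/251570) = -550256 + 1/251570 = -138427901919/251570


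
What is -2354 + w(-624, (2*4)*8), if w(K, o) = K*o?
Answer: -42290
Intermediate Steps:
-2354 + w(-624, (2*4)*8) = -2354 - 624*2*4*8 = -2354 - 4992*8 = -2354 - 624*64 = -2354 - 39936 = -42290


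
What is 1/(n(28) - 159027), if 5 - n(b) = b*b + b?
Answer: -1/159834 ≈ -6.2565e-6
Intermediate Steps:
n(b) = 5 - b - b**2 (n(b) = 5 - (b*b + b) = 5 - (b**2 + b) = 5 - (b + b**2) = 5 + (-b - b**2) = 5 - b - b**2)
1/(n(28) - 159027) = 1/((5 - 1*28 - 1*28**2) - 159027) = 1/((5 - 28 - 1*784) - 159027) = 1/((5 - 28 - 784) - 159027) = 1/(-807 - 159027) = 1/(-159834) = -1/159834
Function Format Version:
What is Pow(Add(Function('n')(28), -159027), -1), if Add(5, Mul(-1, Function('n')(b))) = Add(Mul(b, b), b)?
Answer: Rational(-1, 159834) ≈ -6.2565e-6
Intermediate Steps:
Function('n')(b) = Add(5, Mul(-1, b), Mul(-1, Pow(b, 2))) (Function('n')(b) = Add(5, Mul(-1, Add(Mul(b, b), b))) = Add(5, Mul(-1, Add(Pow(b, 2), b))) = Add(5, Mul(-1, Add(b, Pow(b, 2)))) = Add(5, Add(Mul(-1, b), Mul(-1, Pow(b, 2)))) = Add(5, Mul(-1, b), Mul(-1, Pow(b, 2))))
Pow(Add(Function('n')(28), -159027), -1) = Pow(Add(Add(5, Mul(-1, 28), Mul(-1, Pow(28, 2))), -159027), -1) = Pow(Add(Add(5, -28, Mul(-1, 784)), -159027), -1) = Pow(Add(Add(5, -28, -784), -159027), -1) = Pow(Add(-807, -159027), -1) = Pow(-159834, -1) = Rational(-1, 159834)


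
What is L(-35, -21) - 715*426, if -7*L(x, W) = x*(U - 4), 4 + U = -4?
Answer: -304650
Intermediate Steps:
U = -8 (U = -4 - 4 = -8)
L(x, W) = 12*x/7 (L(x, W) = -x*(-8 - 4)/7 = -x*(-12)/7 = -(-12)*x/7 = 12*x/7)
L(-35, -21) - 715*426 = (12/7)*(-35) - 715*426 = -60 - 304590 = -304650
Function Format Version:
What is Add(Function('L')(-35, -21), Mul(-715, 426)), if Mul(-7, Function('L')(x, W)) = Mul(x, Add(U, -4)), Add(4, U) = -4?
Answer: -304650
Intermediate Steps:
U = -8 (U = Add(-4, -4) = -8)
Function('L')(x, W) = Mul(Rational(12, 7), x) (Function('L')(x, W) = Mul(Rational(-1, 7), Mul(x, Add(-8, -4))) = Mul(Rational(-1, 7), Mul(x, -12)) = Mul(Rational(-1, 7), Mul(-12, x)) = Mul(Rational(12, 7), x))
Add(Function('L')(-35, -21), Mul(-715, 426)) = Add(Mul(Rational(12, 7), -35), Mul(-715, 426)) = Add(-60, -304590) = -304650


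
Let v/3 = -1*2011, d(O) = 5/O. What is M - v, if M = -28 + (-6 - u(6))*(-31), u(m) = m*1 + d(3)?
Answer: 19286/3 ≈ 6428.7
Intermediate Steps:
u(m) = 5/3 + m (u(m) = m*1 + 5/3 = m + 5*(⅓) = m + 5/3 = 5/3 + m)
v = -6033 (v = 3*(-1*2011) = 3*(-2011) = -6033)
M = 1187/3 (M = -28 + (-6 - (5/3 + 6))*(-31) = -28 + (-6 - 1*23/3)*(-31) = -28 + (-6 - 23/3)*(-31) = -28 - 41/3*(-31) = -28 + 1271/3 = 1187/3 ≈ 395.67)
M - v = 1187/3 - 1*(-6033) = 1187/3 + 6033 = 19286/3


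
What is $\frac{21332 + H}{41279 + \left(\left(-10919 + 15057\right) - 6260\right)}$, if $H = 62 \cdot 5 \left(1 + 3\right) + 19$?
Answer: $\frac{22591}{39157} \approx 0.57693$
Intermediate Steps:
$H = 1259$ ($H = 62 \cdot 5 \cdot 4 + 19 = 62 \cdot 20 + 19 = 1240 + 19 = 1259$)
$\frac{21332 + H}{41279 + \left(\left(-10919 + 15057\right) - 6260\right)} = \frac{21332 + 1259}{41279 + \left(\left(-10919 + 15057\right) - 6260\right)} = \frac{22591}{41279 + \left(4138 - 6260\right)} = \frac{22591}{41279 - 2122} = \frac{22591}{39157}$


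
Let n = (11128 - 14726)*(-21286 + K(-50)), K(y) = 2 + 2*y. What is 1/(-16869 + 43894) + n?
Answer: 2079293554801/27025 ≈ 7.6940e+7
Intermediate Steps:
n = 76939632 (n = (11128 - 14726)*(-21286 + (2 + 2*(-50))) = -3598*(-21286 + (2 - 100)) = -3598*(-21286 - 98) = -3598*(-21384) = 76939632)
1/(-16869 + 43894) + n = 1/(-16869 + 43894) + 76939632 = 1/27025 + 76939632 = 2079293554801/27025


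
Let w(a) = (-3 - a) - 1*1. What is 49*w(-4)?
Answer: 0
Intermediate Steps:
w(a) = -4 - a (w(a) = (-3 - a) - 1 = -4 - a)
49*w(-4) = 49*(-4 - 1*(-4)) = 49*(-4 + 4) = 49*0 = 0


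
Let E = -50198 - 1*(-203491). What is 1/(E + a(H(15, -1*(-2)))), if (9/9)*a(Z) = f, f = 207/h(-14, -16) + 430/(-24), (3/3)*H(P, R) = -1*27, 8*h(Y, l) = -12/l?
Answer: 12/1865797 ≈ 6.4316e-6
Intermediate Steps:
h(Y, l) = -3/(2*l) (h(Y, l) = (-12/l)/8 = -3/(2*l))
H(P, R) = -27 (H(P, R) = -1*27 = -27)
E = 153293 (E = -50198 + 203491 = 153293)
f = 26281/12 (f = 207/((-3/2/(-16))) + 430/(-24) = 207/((-3/2*(-1/16))) + 430*(-1/24) = 207/(3/32) - 215/12 = 207*(32/3) - 215/12 = 2208 - 215/12 = 26281/12 ≈ 2190.1)
a(Z) = 26281/12
1/(E + a(H(15, -1*(-2)))) = 1/(153293 + 26281/12) = 1/(1865797/12) = 12/1865797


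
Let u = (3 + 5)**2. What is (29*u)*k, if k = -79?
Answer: -146624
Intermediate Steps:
u = 64 (u = 8**2 = 64)
(29*u)*k = (29*64)*(-79) = 1856*(-79) = -146624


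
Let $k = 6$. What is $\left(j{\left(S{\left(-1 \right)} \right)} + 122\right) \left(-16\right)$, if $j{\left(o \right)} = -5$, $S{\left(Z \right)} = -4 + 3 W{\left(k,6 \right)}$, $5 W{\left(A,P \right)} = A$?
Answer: $-1872$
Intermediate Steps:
$W{\left(A,P \right)} = \frac{A}{5}$
$S{\left(Z \right)} = - \frac{2}{5}$ ($S{\left(Z \right)} = -4 + 3 \cdot \frac{1}{5} \cdot 6 = -4 + 3 \cdot \frac{6}{5} = -4 + \frac{18}{5} = - \frac{2}{5}$)
$\left(j{\left(S{\left(-1 \right)} \right)} + 122\right) \left(-16\right) = \left(-5 + 122\right) \left(-16\right) = 117 \left(-16\right) = -1872$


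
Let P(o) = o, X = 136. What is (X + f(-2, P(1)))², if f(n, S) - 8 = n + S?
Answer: 20449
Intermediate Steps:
f(n, S) = 8 + S + n (f(n, S) = 8 + (n + S) = 8 + (S + n) = 8 + S + n)
(X + f(-2, P(1)))² = (136 + (8 + 1 - 2))² = (136 + 7)² = 143² = 20449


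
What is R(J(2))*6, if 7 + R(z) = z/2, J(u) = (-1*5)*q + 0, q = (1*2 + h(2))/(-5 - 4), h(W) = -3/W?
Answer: -247/6 ≈ -41.167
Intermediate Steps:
q = -1/18 (q = (1*2 - 3/2)/(-5 - 4) = (2 - 3*½)/(-9) = (2 - 3/2)*(-⅑) = (½)*(-⅑) = -1/18 ≈ -0.055556)
J(u) = 5/18 (J(u) = -1*5*(-1/18) + 0 = -5*(-1/18) + 0 = 5/18 + 0 = 5/18)
R(z) = -7 + z/2
R(J(2))*6 = (-7 + (½)*(5/18))*6 = (-7 + 5/36)*6 = -247/36*6 = -247/6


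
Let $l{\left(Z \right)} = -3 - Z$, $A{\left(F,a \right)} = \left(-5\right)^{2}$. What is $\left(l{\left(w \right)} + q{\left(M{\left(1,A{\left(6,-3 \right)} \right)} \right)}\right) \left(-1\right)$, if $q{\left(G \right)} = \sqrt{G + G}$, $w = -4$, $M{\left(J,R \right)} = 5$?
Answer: $-1 - \sqrt{10} \approx -4.1623$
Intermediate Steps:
$A{\left(F,a \right)} = 25$
$q{\left(G \right)} = \sqrt{2} \sqrt{G}$ ($q{\left(G \right)} = \sqrt{2 G} = \sqrt{2} \sqrt{G}$)
$\left(l{\left(w \right)} + q{\left(M{\left(1,A{\left(6,-3 \right)} \right)} \right)}\right) \left(-1\right) = \left(\left(-3 - -4\right) + \sqrt{2} \sqrt{5}\right) \left(-1\right) = \left(\left(-3 + 4\right) + \sqrt{10}\right) \left(-1\right) = \left(1 + \sqrt{10}\right) \left(-1\right) = -1 - \sqrt{10}$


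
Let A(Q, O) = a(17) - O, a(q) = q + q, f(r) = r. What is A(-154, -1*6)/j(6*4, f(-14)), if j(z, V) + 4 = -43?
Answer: -40/47 ≈ -0.85106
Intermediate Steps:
a(q) = 2*q
j(z, V) = -47 (j(z, V) = -4 - 43 = -47)
A(Q, O) = 34 - O (A(Q, O) = 2*17 - O = 34 - O)
A(-154, -1*6)/j(6*4, f(-14)) = (34 - (-1)*6)/(-47) = (34 - 1*(-6))*(-1/47) = (34 + 6)*(-1/47) = 40*(-1/47) = -40/47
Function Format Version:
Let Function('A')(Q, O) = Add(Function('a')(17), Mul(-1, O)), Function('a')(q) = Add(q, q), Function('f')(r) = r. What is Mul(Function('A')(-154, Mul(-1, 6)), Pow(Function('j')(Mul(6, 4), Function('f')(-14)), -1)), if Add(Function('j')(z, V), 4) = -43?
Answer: Rational(-40, 47) ≈ -0.85106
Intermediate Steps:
Function('a')(q) = Mul(2, q)
Function('j')(z, V) = -47 (Function('j')(z, V) = Add(-4, -43) = -47)
Function('A')(Q, O) = Add(34, Mul(-1, O)) (Function('A')(Q, O) = Add(Mul(2, 17), Mul(-1, O)) = Add(34, Mul(-1, O)))
Mul(Function('A')(-154, Mul(-1, 6)), Pow(Function('j')(Mul(6, 4), Function('f')(-14)), -1)) = Mul(Add(34, Mul(-1, Mul(-1, 6))), Pow(-47, -1)) = Mul(Add(34, Mul(-1, -6)), Rational(-1, 47)) = Mul(Add(34, 6), Rational(-1, 47)) = Mul(40, Rational(-1, 47)) = Rational(-40, 47)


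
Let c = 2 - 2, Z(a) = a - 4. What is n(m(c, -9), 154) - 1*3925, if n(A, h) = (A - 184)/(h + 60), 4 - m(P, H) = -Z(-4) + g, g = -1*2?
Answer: -420068/107 ≈ -3925.9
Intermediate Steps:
Z(a) = -4 + a
g = -2
c = 0
m(P, H) = -2 (m(P, H) = 4 - (-(-4 - 4) - 2) = 4 - (-1*(-8) - 2) = 4 - (8 - 2) = 4 - 1*6 = 4 - 6 = -2)
n(A, h) = (-184 + A)/(60 + h)
n(m(c, -9), 154) - 1*3925 = (-184 - 2)/(60 + 154) - 1*3925 = -186/214 - 3925 = (1/214)*(-186) - 3925 = -93/107 - 3925 = -420068/107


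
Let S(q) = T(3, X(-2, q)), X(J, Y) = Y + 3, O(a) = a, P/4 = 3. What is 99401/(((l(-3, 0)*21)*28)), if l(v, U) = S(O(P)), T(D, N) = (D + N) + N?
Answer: 99401/19404 ≈ 5.1227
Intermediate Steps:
P = 12 (P = 4*3 = 12)
X(J, Y) = 3 + Y
T(D, N) = D + 2*N
S(q) = 9 + 2*q (S(q) = 3 + 2*(3 + q) = 3 + (6 + 2*q) = 9 + 2*q)
l(v, U) = 33 (l(v, U) = 9 + 2*12 = 9 + 24 = 33)
99401/(((l(-3, 0)*21)*28)) = 99401/(((33*21)*28)) = 99401/((693*28)) = 99401/19404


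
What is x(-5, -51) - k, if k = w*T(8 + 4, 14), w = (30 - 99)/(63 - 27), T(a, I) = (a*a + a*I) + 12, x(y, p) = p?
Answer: 570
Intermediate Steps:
T(a, I) = 12 + a² + I*a (T(a, I) = (a² + I*a) + 12 = 12 + a² + I*a)
w = -23/12 (w = -69/36 = -69*1/36 = -23/12 ≈ -1.9167)
k = -621 (k = -23*(12 + (8 + 4)² + 14*(8 + 4))/12 = -23*(12 + 12² + 14*12)/12 = -23*(12 + 144 + 168)/12 = -23/12*324 = -621)
x(-5, -51) - k = -51 - 1*(-621) = -51 + 621 = 570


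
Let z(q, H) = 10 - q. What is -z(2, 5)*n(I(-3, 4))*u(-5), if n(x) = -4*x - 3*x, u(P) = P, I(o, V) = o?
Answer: 840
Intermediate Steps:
n(x) = -7*x
-z(2, 5)*n(I(-3, 4))*u(-5) = -(10 - 1*2)*(-7*(-3))*(-5) = -(10 - 2)*21*(-5) = -8*21*(-5) = -168*(-5) = -1*(-840) = 840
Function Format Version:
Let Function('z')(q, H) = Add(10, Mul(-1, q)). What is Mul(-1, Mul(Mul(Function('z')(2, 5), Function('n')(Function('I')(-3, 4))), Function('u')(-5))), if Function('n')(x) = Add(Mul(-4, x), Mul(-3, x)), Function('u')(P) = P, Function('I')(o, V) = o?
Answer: 840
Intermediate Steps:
Function('n')(x) = Mul(-7, x)
Mul(-1, Mul(Mul(Function('z')(2, 5), Function('n')(Function('I')(-3, 4))), Function('u')(-5))) = Mul(-1, Mul(Mul(Add(10, Mul(-1, 2)), Mul(-7, -3)), -5)) = Mul(-1, Mul(Mul(Add(10, -2), 21), -5)) = Mul(-1, Mul(Mul(8, 21), -5)) = Mul(-1, Mul(168, -5)) = Mul(-1, -840) = 840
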